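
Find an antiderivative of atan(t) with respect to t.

Use integration by parts with u = arctan(t), dv = dt.
Then du = 1/(t**2 + 1) dt.

t*atan(t) - log(t**2 + 1)/2 + C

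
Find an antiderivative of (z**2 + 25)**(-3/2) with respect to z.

Substitute z = 5·tan(θ), so dz = 5·sec(θ)^2 dθ and the radical becomes sqrt(z**2 + 25) = 5·sec(θ) by the Pythagorean identity.
Integrate the resulting trig expression in θ, then back-substitute tan(θ) = z/5, sec(θ) = sqrt(z**2 + 25)/5 (absorbing any constant into C).

z/(25*sqrt(z**2 + 25)) + C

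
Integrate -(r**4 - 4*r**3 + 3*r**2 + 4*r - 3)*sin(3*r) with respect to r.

r**4*cos(3*r)/3 - 4*r**3*sin(3*r)/9 - 4*r**3*cos(3*r)/3 + 4*r**2*sin(3*r)/3 + 5*r**2*cos(3*r)/9 - 10*r*sin(3*r)/27 + 20*r*cos(3*r)/9 - 20*sin(3*r)/27 - 91*cos(3*r)/81 + C

Use integration by parts with u = r**4 - 4*r**3 + 3*r**2 + 4*r - 3, dv = -sin(3*r) dr, so v = cos(3*r)/3.
Apply parts 4 times (tabular method): alternate signs, differentiate u down to 0, integrate dv up.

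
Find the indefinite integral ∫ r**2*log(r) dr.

r**3*log(r)/3 - r**3/9 + C

Use integration by parts with u = log(r), dv = r**2 dr.
Then du = 1/r dr and v = r**3/3.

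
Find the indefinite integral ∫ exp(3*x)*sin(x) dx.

3*exp(3*x)*sin(x)/10 - exp(3*x)*cos(x)/10 + C

Let I denote the integral. Integrate by parts with u = sin(x), dv = exp(3*x) dx, so v = exp(3*x)/3: I = exp(3*x)*sin(x)/3 − (1/3)·∫ exp(3*x)*cos(x) dx.
Apply parts again with u = cos(x), dv = exp(3*x) dx: ∫ exp(3*x)*cos(x) dx = exp(3*x)*cos(x)/3 + (1/3)·I. Substituting back brings back I: I = exp(3*x)*sin(x)/3 - exp(3*x)*cos(x)/9 − (1/9)·I.
Solving for I: (1 + 1/9)·I equals the remaining terms, so I = (9/10)·(exp(3*x)*sin(x)/3 - exp(3*x)*cos(x)/9).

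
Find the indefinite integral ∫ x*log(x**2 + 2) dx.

Let u = x**2 + 2, so du = (2*x) dx.
The integral becomes (1/2)·∫ log(u) du; integrate by parts with u′=log(u), dv′=du.

x**2*log(x**2 + 2)/2 - x**2/2 + log(x**2 + 2) + C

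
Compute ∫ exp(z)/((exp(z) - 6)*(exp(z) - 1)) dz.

log(exp(z) - 6)/5 - log(exp(z) - 1)/5 + C

Let u = e^z, du = e^z dz.
The integral becomes ∫ du/((u-1)(u-6)); decompose into partial fractions.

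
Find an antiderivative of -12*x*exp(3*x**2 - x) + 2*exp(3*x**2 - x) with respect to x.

-2*exp(3*x**2 - x) + C

Let u = 3*x**2 - x, so du = (6*x - 1) dx.
Rewriting, the integral becomes -2·∫ e^u du = -2·e^u.
Substituting back, u = 3*x**2 - x.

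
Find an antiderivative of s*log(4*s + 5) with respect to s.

Use integration by parts with u = log(4*s + 5), dv = s ds.
Then du = 4/(4*s + 5) ds and v = s**2/2.

s**2*log(4*s + 5)/2 - s**2/4 + 5*s/8 - 25*log(4*s + 5)/32 + C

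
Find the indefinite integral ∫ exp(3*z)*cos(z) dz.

Let I denote the integral. Integrate by parts with u = cos(z), dv = exp(3*z) dz, so v = exp(3*z)/3: I = exp(3*z)*cos(z)/3 + (1/3)·∫ exp(3*z)*sin(z) dz.
Apply parts again with u = sin(z), dv = exp(3*z) dz: ∫ exp(3*z)*sin(z) dz = exp(3*z)*sin(z)/3 − (1/3)·I. Substituting back brings back I: I = exp(3*z)*sin(z)/9 + exp(3*z)*cos(z)/3 − (1/9)·I.
Solving for I: (1 + 1/9)·I equals the remaining terms, so I = (9/10)·(exp(3*z)*sin(z)/9 + exp(3*z)*cos(z)/3).

exp(3*z)*sin(z)/10 + 3*exp(3*z)*cos(z)/10 + C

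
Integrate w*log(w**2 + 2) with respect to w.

w**2*log(w**2 + 2)/2 - w**2/2 + log(w**2 + 2) + C

Let u = w**2 + 2, so du = (2*w) dw.
The integral becomes (1/2)·∫ log(u) du; integrate by parts with u′=log(u), dv′=du.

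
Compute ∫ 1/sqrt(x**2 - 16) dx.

log(x + sqrt(x**2 - 16)) + C

Substitute x = 4·sec(θ), so dx = 4·sec(θ)*tan(θ) dθ and the radical becomes sqrt(x**2 - 16) = 4·tan(θ) by the Pythagorean identity.
Integrate the resulting trig expression in θ, then back-substitute sec(θ) = x/4, tan(θ) = sqrt(x**2 - 16)/4 (absorbing any constant into C).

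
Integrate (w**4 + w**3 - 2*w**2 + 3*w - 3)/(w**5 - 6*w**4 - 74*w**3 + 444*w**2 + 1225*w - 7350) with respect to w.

Factor the denominator: (w - 7)*(w - 6)*(w - 5)*(w + 5)*(w + 7).
Partial-fraction decomposition: 121/(273*(w + 7)) - 9/(55*(w + 5)) + 89/(30*(w - 5)) - 1455/(143*(w - 6)) + 111/(14*(w - 7)).
Integrate each term: A/(w−a) contributes A·log|w−a|.

111*log(w - 7)/14 - 1455*log(w - 6)/143 + 89*log(w - 5)/30 - 9*log(w + 5)/55 + 121*log(w + 7)/273 + C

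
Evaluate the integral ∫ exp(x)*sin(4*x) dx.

exp(x)*sin(4*x)/17 - 4*exp(x)*cos(4*x)/17 + C

Let I denote the integral. Integrate by parts with u = sin(4*x), dv = exp(x) dx, so v = exp(x): I = exp(x)*sin(4*x) − 4·∫ exp(x)*cos(4*x) dx.
Apply parts again with u = cos(4*x), dv = exp(x) dx: ∫ exp(x)*cos(4*x) dx = exp(x)*cos(4*x) + 4·I. Substituting back brings back I: I = exp(x)*sin(4*x) - 4*exp(x)*cos(4*x) − 16·I.
Solving for I: (1 + 16)·I equals the remaining terms, so I = (1/17)·(exp(x)*sin(4*x) - 4*exp(x)*cos(4*x)).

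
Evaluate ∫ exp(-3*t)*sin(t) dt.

Let I denote the integral. Integrate by parts with u = sin(t), dv = exp(-3*t) dt, so v = -exp(-3*t)/3: I = -exp(-3*t)*sin(t)/3 + (1/3)·∫ exp(-3*t)*cos(t) dt.
Apply parts again with u = cos(t), dv = exp(-3*t) dt: ∫ exp(-3*t)*cos(t) dt = -exp(-3*t)*cos(t)/3 − (1/3)·I. Substituting back brings back I: I = -exp(-3*t)*sin(t)/3 - exp(-3*t)*cos(t)/9 − (1/9)·I.
Solving for I: (1 + 1/9)·I equals the remaining terms, so I = (9/10)·(-exp(-3*t)*sin(t)/3 - exp(-3*t)*cos(t)/9).

-3*exp(-3*t)*sin(t)/10 - exp(-3*t)*cos(t)/10 + C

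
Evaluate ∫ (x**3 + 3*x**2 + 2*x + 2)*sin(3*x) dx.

-x**3*cos(3*x)/3 + x**2*sin(3*x)/3 - x**2*cos(3*x) + 2*x*sin(3*x)/3 - 4*x*cos(3*x)/9 + 4*sin(3*x)/27 - 4*cos(3*x)/9 + C

Use integration by parts with u = x**3 + 3*x**2 + 2*x + 2, dv = sin(3*x) dx, so v = -cos(3*x)/3.
Apply parts 3 times (tabular method): alternate signs, differentiate u down to 0, integrate dv up.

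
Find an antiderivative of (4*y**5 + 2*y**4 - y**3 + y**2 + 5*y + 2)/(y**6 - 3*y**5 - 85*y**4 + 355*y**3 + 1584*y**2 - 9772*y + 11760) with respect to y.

Factor the denominator: (y - 6)*(y - 5)*(y - 4)*(y - 2)*(y + 7)**2.
Partial-fraction decomposition: 38840935/(26501904*(y + 7)) - 20689/(5148*(y + 7)**2) - 7/(81*(y - 2)) + 2291/(242*(y - 4)) - 4559/(144*(y - 5)) + 8387/(338*(y - 6)).
Integrate each term; A/(y−a) gives A·log|y−a|; A/(y−a)² gives −A/(y−a).

8387*log(y - 6)/338 - 4559*log(y - 5)/144 + 2291*log(y - 4)/242 - 7*log(y - 2)/81 + 38840935*log(y + 7)/26501904 + 20689/(5148*y + 36036) + C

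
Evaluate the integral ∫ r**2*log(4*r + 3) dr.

r**3*log(4*r + 3)/3 - r**3/9 + r**2/8 - 3*r/16 + 9*log(4*r + 3)/64 + C

Use integration by parts with u = log(4*r + 3), dv = r**2 dr.
Then du = 4/(4*r + 3) dr and v = r**3/3.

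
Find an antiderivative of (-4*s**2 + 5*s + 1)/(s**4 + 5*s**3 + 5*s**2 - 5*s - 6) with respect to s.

Factor the denominator: (s - 1)*(s + 1)*(s + 2)*(s + 3).
Partial-fraction decomposition: 25/(4*(s + 3)) - 25/(3*(s + 2)) + 2/(s + 1) + 1/(12*(s - 1)).
Integrate each term: A/(s−a) contributes A·log|s−a|.

log(s - 1)/12 + 2*log(s + 1) - 25*log(s + 2)/3 + 25*log(s + 3)/4 + C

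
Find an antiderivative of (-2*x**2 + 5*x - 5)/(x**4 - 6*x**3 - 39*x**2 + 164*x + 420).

-17*log(x - 7)/27 + 47*log(x - 6)/88 - 23*log(x + 2)/216 + 20*log(x + 5)/99 + C

Factor the denominator: (x - 7)*(x - 6)*(x + 2)*(x + 5).
Partial-fraction decomposition: 20/(99*(x + 5)) - 23/(216*(x + 2)) + 47/(88*(x - 6)) - 17/(27*(x - 7)).
Integrate each term: A/(x−a) contributes A·log|x−a|.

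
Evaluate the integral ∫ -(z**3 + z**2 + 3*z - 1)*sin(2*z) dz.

Use integration by parts with u = z**3 + z**2 + 3*z - 1, dv = -sin(2*z) dz, so v = cos(2*z)/2.
Apply parts 3 times (tabular method): alternate signs, differentiate u down to 0, integrate dv up.

z**3*cos(2*z)/2 - 3*z**2*sin(2*z)/4 + z**2*cos(2*z)/2 - z*sin(2*z)/2 + 3*z*cos(2*z)/4 - 3*sin(2*z)/8 - 3*cos(2*z)/4 + C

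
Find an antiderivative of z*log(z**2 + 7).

Let u = z**2 + 7, so du = (2*z) dz.
The integral becomes (1/2)·∫ log(u) du; integrate by parts with u′=log(u), dv′=du.

z**2*log(z**2 + 7)/2 - z**2/2 + 7*log(z**2 + 7)/2 + C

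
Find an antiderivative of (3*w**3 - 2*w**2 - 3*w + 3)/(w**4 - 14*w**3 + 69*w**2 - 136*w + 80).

313*log(w - 5)/4 - 677*log(w - 4)/9 - log(w - 1)/36 + 151/(3*w - 12) + C

Factor the denominator: (w - 5)*(w - 4)**2*(w - 1).
Partial-fraction decomposition: -1/(36*(w - 1)) - 677/(9*(w - 4)) - 151/(3*(w - 4)**2) + 313/(4*(w - 5)).
Integrate each term; A/(w−a) gives A·log|w−a|; A/(w−a)² gives −A/(w−a).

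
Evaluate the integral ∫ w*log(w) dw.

w**2*log(w)/2 - w**2/4 + C

Use integration by parts with u = log(w), dv = w dw.
Then du = 1/w dw and v = w**2/2.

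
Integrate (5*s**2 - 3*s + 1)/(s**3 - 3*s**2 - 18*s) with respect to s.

Factor the denominator: s*(s - 6)*(s + 3).
Partial-fraction decomposition: 55/(27*(s + 3)) + 163/(54*(s - 6)) - 1/(18*s).
Integrate each term: A/(s−a) contributes A·log|s−a|.

-log(s)/18 + 163*log(s - 6)/54 + 55*log(s + 3)/27 + C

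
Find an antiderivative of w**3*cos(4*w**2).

w**2*sin(4*w**2)/8 + cos(4*w**2)/32 + C

Let u = w², du = 2w dw; rewrite as (1/2)∫ u^1·cos(4u) du.
Now integrate by parts 1 time.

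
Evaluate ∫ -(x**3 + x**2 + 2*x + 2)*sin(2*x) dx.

x**3*cos(2*x)/2 - 3*x**2*sin(2*x)/4 + x**2*cos(2*x)/2 - x*sin(2*x)/2 + x*cos(2*x)/4 - sin(2*x)/8 + 3*cos(2*x)/4 + C

Use integration by parts with u = x**3 + x**2 + 2*x + 2, dv = -sin(2*x) dx, so v = cos(2*x)/2.
Apply parts 3 times (tabular method): alternate signs, differentiate u down to 0, integrate dv up.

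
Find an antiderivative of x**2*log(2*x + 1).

x**3*log(2*x + 1)/3 - x**3/9 + x**2/12 - x/12 + log(2*x + 1)/24 + C

Use integration by parts with u = log(2*x + 1), dv = x**2 dx.
Then du = 2/(2*x + 1) dx and v = x**3/3.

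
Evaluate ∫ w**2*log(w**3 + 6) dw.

Let u = w**3 + 6, so du = (3*w**2) dw.
The integral becomes (1/3)·∫ log(u) du; integrate by parts with u′=log(u), dv′=du.

w**3*log(w**3 + 6)/3 - w**3/3 + 2*log(w**3 + 6) + C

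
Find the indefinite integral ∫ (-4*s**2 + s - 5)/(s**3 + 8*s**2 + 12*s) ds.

-5*log(s)/12 + 23*log(s + 2)/8 - 155*log(s + 6)/24 + C

Factor the denominator: s*(s + 2)*(s + 6).
Partial-fraction decomposition: -155/(24*(s + 6)) + 23/(8*(s + 2)) - 5/(12*s).
Integrate each term: A/(s−a) contributes A·log|s−a|.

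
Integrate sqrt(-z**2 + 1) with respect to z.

Substitute z = sin(θ), so dz = cos(θ) dθ and the radical becomes sqrt(-z**2 + 1) = cos(θ) by the Pythagorean identity.
Integrate the resulting trig expression in θ, then back-substitute θ = asin(z), sin(θ) = z, cos(θ) = sqrt(-z**2 + 1) (absorbing any constant into C).

z*sqrt(-z**2 + 1)/2 + asin(z)/2 + C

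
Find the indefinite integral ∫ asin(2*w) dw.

w*asin(2*w) + sqrt(-4*w**2 + 1)/2 + C

Use integration by parts with u = arcsin(2*w), dv = dw.
Then du = 2/sqrt(-4*w**2 + 1) dw.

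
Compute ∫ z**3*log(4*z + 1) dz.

z**4*log(4*z + 1)/4 - z**4/16 + z**3/48 - z**2/128 + z/256 - log(4*z + 1)/1024 + C

Use integration by parts with u = log(4*z + 1), dv = z**3 dz.
Then du = 4/(4*z + 1) dz and v = z**4/4.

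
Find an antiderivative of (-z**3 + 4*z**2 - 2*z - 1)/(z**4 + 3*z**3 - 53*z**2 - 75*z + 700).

-3*log(z - 5)/10 + log(z - 4)/11 + 13*log(z + 5)/10 - 23*log(z + 7)/11 + C

Factor the denominator: (z - 5)*(z - 4)*(z + 5)*(z + 7).
Partial-fraction decomposition: -23/(11*(z + 7)) + 13/(10*(z + 5)) + 1/(11*(z - 4)) - 3/(10*(z - 5)).
Integrate each term: A/(z−a) contributes A·log|z−a|.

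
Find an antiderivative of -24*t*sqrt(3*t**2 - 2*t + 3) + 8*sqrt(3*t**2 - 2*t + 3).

-8*(3*t**2 - 2*t + 3)**(3/2)/3 + C

Let u = 3*t**2 - 2*t + 3, so du = (6*t - 2) dt.
Rewriting, the integral becomes -4·∫ √u du = -4·(2/3)u^(3/2).
Substituting back, u = 3*t**2 - 2*t + 3.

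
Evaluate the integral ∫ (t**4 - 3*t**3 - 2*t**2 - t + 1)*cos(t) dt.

t**4*sin(t) - 3*t**3*sin(t) + 4*t**3*cos(t) - 14*t**2*sin(t) - 9*t**2*cos(t) + 17*t*sin(t) - 28*t*cos(t) + 29*sin(t) + 17*cos(t) + C

Use integration by parts with u = t**4 - 3*t**3 - 2*t**2 - t + 1, dv = cos(t) dt, so v = sin(t).
Apply parts 4 times (tabular method): alternate signs, differentiate u down to 0, integrate dv up.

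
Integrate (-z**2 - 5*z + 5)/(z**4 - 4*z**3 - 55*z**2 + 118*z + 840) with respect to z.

-79*log(z - 7)/132 + 61*log(z - 6)/110 + 9*log(z + 4)/110 - 5*log(z + 5)/132 + C

Factor the denominator: (z - 7)*(z - 6)*(z + 4)*(z + 5).
Partial-fraction decomposition: -5/(132*(z + 5)) + 9/(110*(z + 4)) + 61/(110*(z - 6)) - 79/(132*(z - 7)).
Integrate each term: A/(z−a) contributes A·log|z−a|.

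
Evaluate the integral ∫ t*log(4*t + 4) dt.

Use integration by parts with u = log(4*t + 4), dv = t dt.
Then du = 4/(4*t + 4) dt and v = t**2/2.

t**2*log(4*t + 4)/2 - t**2/4 + t/2 - log(t + 1)/2 + C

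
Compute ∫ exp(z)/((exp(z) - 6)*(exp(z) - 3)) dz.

Let u = e^z, du = e^z dz.
The integral becomes ∫ du/((u-3)(u-6)); decompose into partial fractions.

log(exp(z) - 6)/3 - log(exp(z) - 3)/3 + C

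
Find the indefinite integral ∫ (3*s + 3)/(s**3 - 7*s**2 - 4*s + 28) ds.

8*log(s - 7)/15 - 9*log(s - 2)/20 - log(s + 2)/12 + C

Factor the denominator: (s - 7)*(s - 2)*(s + 2).
Partial-fraction decomposition: -1/(12*(s + 2)) - 9/(20*(s - 2)) + 8/(15*(s - 7)).
Integrate each term: A/(s−a) contributes A·log|s−a|.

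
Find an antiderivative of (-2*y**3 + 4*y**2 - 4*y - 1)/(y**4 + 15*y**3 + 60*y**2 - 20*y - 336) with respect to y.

Factor the denominator: (y - 2)*(y + 4)*(y + 6)*(y + 7).
Partial-fraction decomposition: -101/(3*(y + 7)) + 599/(16*(y + 6)) - 23/(4*(y + 4)) - 1/(48*(y - 2)).
Integrate each term: A/(y−a) contributes A·log|y−a|.

-log(y - 2)/48 - 23*log(y + 4)/4 + 599*log(y + 6)/16 - 101*log(y + 7)/3 + C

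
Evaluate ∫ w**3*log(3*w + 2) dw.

w**4*log(3*w + 2)/4 - w**4/16 + w**3/18 - w**2/18 + 2*w/27 - 4*log(3*w + 2)/81 + C

Use integration by parts with u = log(3*w + 2), dv = w**3 dw.
Then du = 3/(3*w + 2) dw and v = w**4/4.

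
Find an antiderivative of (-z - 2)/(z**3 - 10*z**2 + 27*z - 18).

-8*log(z - 6)/15 + 5*log(z - 3)/6 - 3*log(z - 1)/10 + C

Factor the denominator: (z - 6)*(z - 3)*(z - 1).
Partial-fraction decomposition: -3/(10*(z - 1)) + 5/(6*(z - 3)) - 8/(15*(z - 6)).
Integrate each term: A/(z−a) contributes A·log|z−a|.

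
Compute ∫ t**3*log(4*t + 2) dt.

t**4*log(4*t + 2)/4 - t**4/16 + t**3/24 - t**2/32 + t/32 - log(2*t + 1)/64 + C

Use integration by parts with u = log(4*t + 2), dv = t**3 dt.
Then du = 4/(4*t + 2) dt and v = t**4/4.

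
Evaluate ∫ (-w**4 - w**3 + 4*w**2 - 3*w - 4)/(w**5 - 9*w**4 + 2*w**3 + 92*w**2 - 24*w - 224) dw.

-2573*log(w - 7)/1215 + 34*log(w - 4)/27 - 9*log(w - 2)/80 - 113*log(w + 2)/3888 + 5/(108*w + 216) + C

Factor the denominator: (w - 7)*(w - 4)*(w - 2)*(w + 2)**2.
Partial-fraction decomposition: -113/(3888*(w + 2)) - 5/(108*(w + 2)**2) - 9/(80*(w - 2)) + 34/(27*(w - 4)) - 2573/(1215*(w - 7)).
Integrate each term; A/(w−a) gives A·log|w−a|; A/(w−a)² gives −A/(w−a).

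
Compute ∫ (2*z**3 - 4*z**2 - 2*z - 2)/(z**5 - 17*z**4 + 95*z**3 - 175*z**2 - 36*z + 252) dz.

Factor the denominator: (z - 7)*(z - 6)*(z - 3)*(z - 2)*(z + 1).
Partial-fraction decomposition: -1/(112*(z + 1)) + 1/(10*(z - 2)) + 5/(24*(z - 3)) - 137/(42*(z - 6)) + 237/(80*(z - 7)).
Integrate each term: A/(z−a) contributes A·log|z−a|.

237*log(z - 7)/80 - 137*log(z - 6)/42 + 5*log(z - 3)/24 + log(z - 2)/10 - log(z + 1)/112 + C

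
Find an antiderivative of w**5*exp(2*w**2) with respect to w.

(2*w**4 - 2*w**2 + 1)*exp(2*w**2)/8 + C

Let u = w², du = 2w dw; rewrite as (1/2)∫ u^2·exp(2u) du.
Now integrate by parts 2 times.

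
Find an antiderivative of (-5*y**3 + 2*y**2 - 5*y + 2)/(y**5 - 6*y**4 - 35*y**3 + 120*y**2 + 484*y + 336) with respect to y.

Factor the denominator: (y - 7)*(y - 6)*(y + 1)*(y + 2)*(y + 4).
Partial-fraction decomposition: 17/(30*(y + 4)) - 5/(12*(y + 2)) + 1/(12*(y + 1)) + 37/(20*(y - 6)) - 25/(12*(y - 7)).
Integrate each term: A/(y−a) contributes A·log|y−a|.

-25*log(y - 7)/12 + 37*log(y - 6)/20 + log(y + 1)/12 - 5*log(y + 2)/12 + 17*log(y + 4)/30 + C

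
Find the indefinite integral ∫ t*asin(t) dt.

t**2*asin(t)/2 + t*sqrt(-t**2 + 1)/4 - asin(t)/4 + C

Use integration by parts with u = arcsin(t), dv = t dt.
Then du = 1/sqrt(-t**2 + 1) dt.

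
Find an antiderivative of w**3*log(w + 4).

w**4*log(w + 4)/4 - w**4/16 + w**3/3 - 2*w**2 + 16*w - 64*log(w + 4) + C

Use integration by parts with u = log(w + 4), dv = w**3 dw.
Then du = 1/(w + 4) dw and v = w**4/4.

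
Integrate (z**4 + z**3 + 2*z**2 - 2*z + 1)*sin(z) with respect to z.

Use integration by parts with u = z**4 + z**3 + 2*z**2 - 2*z + 1, dv = sin(z) dz, so v = -cos(z).
Apply parts 4 times (tabular method): alternate signs, differentiate u down to 0, integrate dv up.

-z**4*cos(z) + 4*z**3*sin(z) - z**3*cos(z) + 3*z**2*sin(z) + 10*z**2*cos(z) - 20*z*sin(z) + 8*z*cos(z) - 8*sin(z) - 21*cos(z) + C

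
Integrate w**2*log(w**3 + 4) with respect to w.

w**3*log(w**3 + 4)/3 - w**3/3 + 4*log(w**3 + 4)/3 + C

Let u = w**3 + 4, so du = (3*w**2) dw.
The integral becomes (1/3)·∫ log(u) du; integrate by parts with u′=log(u), dv′=du.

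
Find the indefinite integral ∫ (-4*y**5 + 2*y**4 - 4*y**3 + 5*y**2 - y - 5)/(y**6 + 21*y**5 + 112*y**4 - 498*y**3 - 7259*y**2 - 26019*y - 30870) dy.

-12713*log(y - 7)/61152 - 257*log(y + 3)/192 + 14375*log(y + 5)/96 - 34741*log(y + 6)/39 + 2316255*log(y + 7)/3136 - 73649/(112*y + 784) + C

Factor the denominator: (y - 7)*(y + 3)*(y + 5)*(y + 6)*(y + 7)**2.
Partial-fraction decomposition: 2316255/(3136*(y + 7)) + 73649/(112*(y + 7)**2) - 34741/(39*(y + 6)) + 14375/(96*(y + 5)) - 257/(192*(y + 3)) - 12713/(61152*(y - 7)).
Integrate each term; A/(y−a) gives A·log|y−a|; A/(y−a)² gives −A/(y−a).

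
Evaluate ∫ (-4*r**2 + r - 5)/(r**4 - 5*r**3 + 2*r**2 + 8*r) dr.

-5*log(r)/8 - 13*log(r - 4)/8 + 19*log(r - 2)/12 + 2*log(r + 1)/3 + C

Factor the denominator: r*(r - 4)*(r - 2)*(r + 1).
Partial-fraction decomposition: 2/(3*(r + 1)) + 19/(12*(r - 2)) - 13/(8*(r - 4)) - 5/(8*r).
Integrate each term: A/(r−a) contributes A·log|r−a|.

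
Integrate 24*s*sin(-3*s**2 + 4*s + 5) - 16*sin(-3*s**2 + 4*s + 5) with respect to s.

Let u = 3*s**2 - 4*s - 5, so du = (6*s - 4) ds.
Rewriting, the integral becomes -4·∫ sin(u) du = -4·-cos(u).
Substituting back, u = 3*s**2 - 4*s - 5.

4*cos(-3*s**2 + 4*s + 5) + C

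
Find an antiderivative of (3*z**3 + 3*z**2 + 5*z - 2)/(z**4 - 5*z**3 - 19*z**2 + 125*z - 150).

473*log(z - 5)/60 - 121*log(z - 3)/16 + 44*log(z - 2)/21 + 327*log(z + 5)/560 + C

Factor the denominator: (z - 5)*(z - 3)*(z - 2)*(z + 5).
Partial-fraction decomposition: 327/(560*(z + 5)) + 44/(21*(z - 2)) - 121/(16*(z - 3)) + 473/(60*(z - 5)).
Integrate each term: A/(z−a) contributes A·log|z−a|.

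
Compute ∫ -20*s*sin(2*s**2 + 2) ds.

Let u = 2*s**2 + 2, so du = (4*s) ds.
Rewriting, the integral becomes -5·∫ sin(u) du = -5·-cos(u).
Substituting back, u = 2*s**2 + 2.

5*cos(2*s**2 + 2) + C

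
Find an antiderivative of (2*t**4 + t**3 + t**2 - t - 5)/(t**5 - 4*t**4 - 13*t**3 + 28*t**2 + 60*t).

-log(t)/12 + 139*log(t - 5)/49 - 19*log(t - 3)/15 + 503*log(t + 2)/980 + 5/(14*t + 28) + C

Factor the denominator: t*(t - 5)*(t - 3)*(t + 2)**2.
Partial-fraction decomposition: 503/(980*(t + 2)) - 5/(14*(t + 2)**2) - 19/(15*(t - 3)) + 139/(49*(t - 5)) - 1/(12*t).
Integrate each term; A/(t−a) gives A·log|t−a|; A/(t−a)² gives −A/(t−a).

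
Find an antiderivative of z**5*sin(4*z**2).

Let u = z², du = 2z dz; rewrite as (1/2)∫ u^2·sin(4u) du.
Now integrate by parts 2 times.

-z**4*cos(4*z**2)/8 + z**2*sin(4*z**2)/16 + cos(4*z**2)/64 + C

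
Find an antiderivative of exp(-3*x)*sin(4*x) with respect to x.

Let I denote the integral. Integrate by parts with u = sin(4*x), dv = exp(-3*x) dx, so v = -exp(-3*x)/3: I = -exp(-3*x)*sin(4*x)/3 + (4/3)·∫ exp(-3*x)*cos(4*x) dx.
Apply parts again with u = cos(4*x), dv = exp(-3*x) dx: ∫ exp(-3*x)*cos(4*x) dx = -exp(-3*x)*cos(4*x)/3 − (4/3)·I. Substituting back brings back I: I = -exp(-3*x)*sin(4*x)/3 - 4*exp(-3*x)*cos(4*x)/9 − (16/9)·I.
Solving for I: (1 + 16/9)·I equals the remaining terms, so I = (9/25)·(-exp(-3*x)*sin(4*x)/3 - 4*exp(-3*x)*cos(4*x)/9).

-3*exp(-3*x)*sin(4*x)/25 - 4*exp(-3*x)*cos(4*x)/25 + C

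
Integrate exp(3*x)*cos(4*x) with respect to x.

Let I denote the integral. Integrate by parts with u = cos(4*x), dv = exp(3*x) dx, so v = exp(3*x)/3: I = exp(3*x)*cos(4*x)/3 + (4/3)·∫ exp(3*x)*sin(4*x) dx.
Apply parts again with u = sin(4*x), dv = exp(3*x) dx: ∫ exp(3*x)*sin(4*x) dx = exp(3*x)*sin(4*x)/3 − (4/3)·I. Substituting back brings back I: I = 4*exp(3*x)*sin(4*x)/9 + exp(3*x)*cos(4*x)/3 − (16/9)·I.
Solving for I: (1 + 16/9)·I equals the remaining terms, so I = (9/25)·(4*exp(3*x)*sin(4*x)/9 + exp(3*x)*cos(4*x)/3).

4*exp(3*x)*sin(4*x)/25 + 3*exp(3*x)*cos(4*x)/25 + C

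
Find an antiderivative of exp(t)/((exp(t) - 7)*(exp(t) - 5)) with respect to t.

log(exp(t) - 7)/2 - log(exp(t) - 5)/2 + C

Let u = e^t, du = e^t dt.
The integral becomes ∫ du/((u-7)(u-5)); decompose into partial fractions.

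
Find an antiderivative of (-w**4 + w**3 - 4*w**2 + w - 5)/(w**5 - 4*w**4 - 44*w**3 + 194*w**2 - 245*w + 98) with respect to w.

-563*log(w - 7)/630 + 3*log(w - 2)/5 - 49*log(w - 1)/144 - 41*log(w + 7)/112 + 1/(6*w - 6) + C

Factor the denominator: (w - 7)*(w - 2)*(w - 1)**2*(w + 7).
Partial-fraction decomposition: -41/(112*(w + 7)) - 49/(144*(w - 1)) - 1/(6*(w - 1)**2) + 3/(5*(w - 2)) - 563/(630*(w - 7)).
Integrate each term; A/(w−a) gives A·log|w−a|; A/(w−a)² gives −A/(w−a).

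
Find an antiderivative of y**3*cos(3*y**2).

Let u = y², du = 2y dy; rewrite as (1/2)∫ u^1·cos(3u) du.
Now integrate by parts 1 time.

y**2*sin(3*y**2)/6 + cos(3*y**2)/18 + C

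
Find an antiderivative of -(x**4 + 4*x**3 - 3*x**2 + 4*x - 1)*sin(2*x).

x**4*cos(2*x)/2 - x**3*sin(2*x) + 2*x**3*cos(2*x) - 3*x**2*sin(2*x) - 3*x**2*cos(2*x) + 3*x*sin(2*x) - x*cos(2*x) + sin(2*x)/2 + cos(2*x) + C

Use integration by parts with u = x**4 + 4*x**3 - 3*x**2 + 4*x - 1, dv = -sin(2*x) dx, so v = cos(2*x)/2.
Apply parts 4 times (tabular method): alternate signs, differentiate u down to 0, integrate dv up.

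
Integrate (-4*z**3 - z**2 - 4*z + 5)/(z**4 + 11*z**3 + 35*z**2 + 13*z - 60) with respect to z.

Factor the denominator: (z - 1)*(z + 3)*(z + 4)*(z + 5).
Partial-fraction decomposition: -125/(3*(z + 5)) + 261/(5*(z + 4)) - 29/(2*(z + 3)) - 1/(30*(z - 1)).
Integrate each term: A/(z−a) contributes A·log|z−a|.

-log(z - 1)/30 - 29*log(z + 3)/2 + 261*log(z + 4)/5 - 125*log(z + 5)/3 + C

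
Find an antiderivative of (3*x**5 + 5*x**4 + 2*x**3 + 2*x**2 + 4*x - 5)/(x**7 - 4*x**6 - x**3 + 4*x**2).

Factor the denominator: x**2*(x - 4)*(x - 1)*(x + 1)*(x**2 + 1).
Partial-fraction decomposition: -(18*x - 13)/(34*(x**2 + 1)) - 7/(20*(x + 1)) - 11/(12*(x - 1)) + 4523/(4080*(x - 4)) + 11/(16*x) - 5/(4*x**2).
Integrate each term; A/(x−a) gives A·log|x−a|; the (Bx+D)/(x²+p²) term gives a log and an atan.

11*log(x)/16 + 4523*log(x - 4)/4080 - 11*log(x - 1)/12 - 7*log(x + 1)/20 - 9*log(x**2 + 1)/34 + 13*atan(x)/34 + 5/(4*x) + C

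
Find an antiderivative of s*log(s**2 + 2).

s**2*log(s**2 + 2)/2 - s**2/2 + log(s**2 + 2) + C

Let u = s**2 + 2, so du = (2*s) ds.
The integral becomes (1/2)·∫ log(u) du; integrate by parts with u′=log(u), dv′=du.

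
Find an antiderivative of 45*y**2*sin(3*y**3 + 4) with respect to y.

Let u = 3*y**3 + 4, so du = (9*y**2) dy.
Rewriting, the integral becomes 5·∫ sin(u) du = 5·-cos(u).
Substituting back, u = 3*y**3 + 4.

-5*cos(3*y**3 + 4) + C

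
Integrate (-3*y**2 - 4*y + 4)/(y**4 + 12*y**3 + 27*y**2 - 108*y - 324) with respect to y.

-35*log(y - 3)/486 + 11*log(y + 3)/54 - 32*log(y + 6)/243 + 80/(27*y + 162) + C

Factor the denominator: (y - 3)*(y + 3)*(y + 6)**2.
Partial-fraction decomposition: -32/(243*(y + 6)) - 80/(27*(y + 6)**2) + 11/(54*(y + 3)) - 35/(486*(y - 3)).
Integrate each term; A/(y−a) gives A·log|y−a|; A/(y−a)² gives −A/(y−a).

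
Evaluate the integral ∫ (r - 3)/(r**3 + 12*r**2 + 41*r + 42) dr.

-log(r + 2) + 3*log(r + 3)/2 - log(r + 7)/2 + C

Factor the denominator: (r + 2)*(r + 3)*(r + 7).
Partial-fraction decomposition: -1/(2*(r + 7)) + 3/(2*(r + 3)) - 1/(r + 2).
Integrate each term: A/(r−a) contributes A·log|r−a|.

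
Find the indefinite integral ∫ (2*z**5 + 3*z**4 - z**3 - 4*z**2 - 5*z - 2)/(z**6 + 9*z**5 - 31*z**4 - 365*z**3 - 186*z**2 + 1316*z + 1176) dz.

Factor the denominator: (z - 6)*(z - 2)*(z + 1)*(z + 2)*(z + 7)**2.
Partial-fraction decomposition: 6139741/(4106700*(z + 7)) - 26231/(3510*(z + 7)**2) + 1/(50*(z + 2)) + 1/(756*(z + 1)) - 19/(972*(z - 2)) + 2381/(4732*(z - 6)).
Integrate each term; A/(z−a) gives A·log|z−a|; A/(z−a)² gives −A/(z−a).

2381*log(z - 6)/4732 - 19*log(z - 2)/972 + log(z + 1)/756 + log(z + 2)/50 + 6139741*log(z + 7)/4106700 + 26231/(3510*z + 24570) + C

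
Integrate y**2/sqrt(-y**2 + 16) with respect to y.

Substitute y = 4·sin(θ), so dy = 4·cos(θ) dθ and the radical becomes sqrt(-y**2 + 16) = 4·cos(θ) by the Pythagorean identity.
Integrate the resulting trig expression in θ, then back-substitute θ = asin(y/4), sin(θ) = y/4, cos(θ) = sqrt(-y**2 + 16)/4 (absorbing any constant into C).

-y*sqrt(-y**2 + 16)/2 + 8*asin(y/4) + C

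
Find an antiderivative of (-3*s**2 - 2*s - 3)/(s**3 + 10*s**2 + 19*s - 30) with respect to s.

Factor the denominator: (s - 1)*(s + 5)*(s + 6).
Partial-fraction decomposition: -99/(7*(s + 6)) + 34/(3*(s + 5)) - 4/(21*(s - 1)).
Integrate each term: A/(s−a) contributes A·log|s−a|.

-4*log(s - 1)/21 + 34*log(s + 5)/3 - 99*log(s + 6)/7 + C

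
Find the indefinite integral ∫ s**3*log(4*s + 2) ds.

Use integration by parts with u = log(4*s + 2), dv = s**3 ds.
Then du = 4/(4*s + 2) ds and v = s**4/4.

s**4*log(4*s + 2)/4 - s**4/16 + s**3/24 - s**2/32 + s/32 - log(2*s + 1)/64 + C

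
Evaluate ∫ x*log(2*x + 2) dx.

Use integration by parts with u = log(2*x + 2), dv = x dx.
Then du = 2/(2*x + 2) dx and v = x**2/2.

x**2*log(2*x + 2)/2 - x**2/4 + x/2 - log(x + 1)/2 + C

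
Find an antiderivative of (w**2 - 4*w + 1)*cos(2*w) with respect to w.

w**2*sin(2*w)/2 - 2*w*sin(2*w) + w*cos(2*w)/2 + sin(2*w)/4 - cos(2*w) + C

Use integration by parts with u = w**2 - 4*w + 1, dv = cos(2*w) dw, so v = sin(2*w)/2.
Apply parts 2 times (tabular method): alternate signs, differentiate u down to 0, integrate dv up.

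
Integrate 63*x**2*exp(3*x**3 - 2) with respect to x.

Let u = 3*x**3 - 2, so du = (9*x**2) dx.
Rewriting, the integral becomes 7·∫ e^u du = 7·e^u.
Substituting back, u = 3*x**3 - 2.

7*exp(3*x**3 - 2) + C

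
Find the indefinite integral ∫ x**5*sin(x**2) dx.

Let u = x², du = 2x dx; rewrite as (1/2)∫ u^2·sin(1u) du.
Now integrate by parts 2 times.

-x**4*cos(x**2)/2 + x**2*sin(x**2) + cos(x**2) + C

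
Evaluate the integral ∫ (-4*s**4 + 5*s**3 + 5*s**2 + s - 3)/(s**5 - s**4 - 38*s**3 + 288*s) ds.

Factor the denominator: s*(s - 6)*(s - 3)*(s + 4)**2.
Partial-fraction decomposition: -83801/(39200*(s + 4)) + 1271/(280*(s + 4)**2) + 16/(49*(s - 3)) - 1307/(600*(s - 6)) - 1/(96*s).
Integrate each term; A/(s−a) gives A·log|s−a|; A/(s−a)² gives −A/(s−a).

-log(s)/96 - 1307*log(s - 6)/600 + 16*log(s - 3)/49 - 83801*log(s + 4)/39200 - 1271/(280*s + 1120) + C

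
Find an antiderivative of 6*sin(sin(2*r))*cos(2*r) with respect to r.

Let u = sin(2*r), so du = (2*cos(2*r)) dr.
Rewriting, the integral becomes 3·∫ sin(u) du = 3·-cos(u).
Substituting back, u = sin(2*r).

-3*cos(sin(2*r)) + C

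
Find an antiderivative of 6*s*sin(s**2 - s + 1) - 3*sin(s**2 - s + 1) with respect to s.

-3*cos(s**2 - s + 1) + C

Let u = s**2 - s + 1, so du = (2*s - 1) ds.
Rewriting, the integral becomes 3·∫ sin(u) du = 3·-cos(u).
Substituting back, u = s**2 - s + 1.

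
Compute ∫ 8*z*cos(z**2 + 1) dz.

Let u = z**2 + 1, so du = (2*z) dz.
Rewriting, the integral becomes 4·∫ cos(u) du = 4·sin(u).
Substituting back, u = z**2 + 1.

4*sin(z**2 + 1) + C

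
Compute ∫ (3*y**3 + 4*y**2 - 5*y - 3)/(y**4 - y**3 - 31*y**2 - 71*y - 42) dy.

1187*log(y - 7)/720 - 3*log(y + 1)/16 - log(y + 2)/9 + 33*log(y + 3)/20 + C

Factor the denominator: (y - 7)*(y + 1)*(y + 2)*(y + 3).
Partial-fraction decomposition: 33/(20*(y + 3)) - 1/(9*(y + 2)) - 3/(16*(y + 1)) + 1187/(720*(y - 7)).
Integrate each term: A/(y−a) contributes A·log|y−a|.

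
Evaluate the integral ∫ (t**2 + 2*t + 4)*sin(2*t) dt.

-t**2*cos(2*t)/2 + t*sin(2*t)/2 - t*cos(2*t) + sin(2*t)/2 - 7*cos(2*t)/4 + C

Use integration by parts with u = t**2 + 2*t + 4, dv = sin(2*t) dt, so v = -cos(2*t)/2.
Apply parts 2 times (tabular method): alternate signs, differentiate u down to 0, integrate dv up.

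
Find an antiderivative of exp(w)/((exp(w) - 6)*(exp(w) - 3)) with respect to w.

log(exp(w) - 6)/3 - log(exp(w) - 3)/3 + C

Let u = e^w, du = e^w dw.
The integral becomes ∫ du/((u-3)(u-6)); decompose into partial fractions.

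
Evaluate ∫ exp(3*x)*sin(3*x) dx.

Let I denote the integral. Integrate by parts with u = sin(3*x), dv = exp(3*x) dx, so v = exp(3*x)/3: I = exp(3*x)*sin(3*x)/3 − ∫ exp(3*x)*cos(3*x) dx.
Apply parts again with u = cos(3*x), dv = exp(3*x) dx: ∫ exp(3*x)*cos(3*x) dx = exp(3*x)*cos(3*x)/3 + I. Substituting back brings back I: I = exp(3*x)*sin(3*x)/3 - exp(3*x)*cos(3*x)/3 − I.
Solving for I: (1 + 1)·I equals the remaining terms, so I = (1/2)·(exp(3*x)*sin(3*x)/3 - exp(3*x)*cos(3*x)/3).

exp(3*x)*sin(3*x)/6 - exp(3*x)*cos(3*x)/6 + C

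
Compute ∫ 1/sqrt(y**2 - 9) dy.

Substitute y = 3·sec(θ), so dy = 3·sec(θ)*tan(θ) dθ and the radical becomes sqrt(y**2 - 9) = 3·tan(θ) by the Pythagorean identity.
Integrate the resulting trig expression in θ, then back-substitute sec(θ) = y/3, tan(θ) = sqrt(y**2 - 9)/3 (absorbing any constant into C).

log(y + sqrt(y**2 - 9)) + C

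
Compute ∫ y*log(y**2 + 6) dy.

Let u = y**2 + 6, so du = (2*y) dy.
The integral becomes (1/2)·∫ log(u) du; integrate by parts with u′=log(u), dv′=du.

y**2*log(y**2 + 6)/2 - y**2/2 + 3*log(y**2 + 6) + C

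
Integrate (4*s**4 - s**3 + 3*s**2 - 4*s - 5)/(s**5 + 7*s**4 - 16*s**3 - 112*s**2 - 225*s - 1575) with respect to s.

Factor the denominator: (s - 5)*(s + 5)*(s + 7)*(s**2 + 9).
Partial-fraction decomposition: (257*s - 2089)/(1972*(s**2 + 9)) + 10117/(1392*(s + 7)) - 543/(136*(s + 5)) + 485/(816*(s - 5)).
Integrate each term; A/(s−a) gives A·log|s−a|; the (Bs+D)/(s²+p²) term gives a log and an atan.

485*log(s - 5)/816 - 543*log(s + 5)/136 + 10117*log(s + 7)/1392 + 257*log(s**2 + 9)/3944 - 2089*atan(s/3)/5916 + C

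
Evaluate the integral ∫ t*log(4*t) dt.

t**2*(log(t) + 2*log(2))/2 - t**2/4 + C

Use integration by parts with u = log(4*t), dv = t dt.
Then du = 1/t dt and v = t**2/2.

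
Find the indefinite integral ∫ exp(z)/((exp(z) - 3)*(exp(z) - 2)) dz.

Let u = e^z, du = e^z dz.
The integral becomes ∫ du/((u-2)(u-3)); decompose into partial fractions.

log(exp(z) - 3) - log(exp(z) - 2) + C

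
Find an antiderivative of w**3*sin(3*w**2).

-w**2*cos(3*w**2)/6 + sin(3*w**2)/18 + C

Let u = w², du = 2w dw; rewrite as (1/2)∫ u^1·sin(3u) du.
Now integrate by parts 1 time.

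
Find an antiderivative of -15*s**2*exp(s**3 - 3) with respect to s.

-5*exp(s**3 - 3) + C

Let u = s**3 - 3, so du = (3*s**2) ds.
Rewriting, the integral becomes -5·∫ e^u du = -5·e^u.
Substituting back, u = s**3 - 3.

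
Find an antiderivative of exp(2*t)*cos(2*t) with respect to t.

Let I denote the integral. Integrate by parts with u = cos(2*t), dv = exp(2*t) dt, so v = exp(2*t)/2: I = exp(2*t)*cos(2*t)/2 + ∫ exp(2*t)*sin(2*t) dt.
Apply parts again with u = sin(2*t), dv = exp(2*t) dt: ∫ exp(2*t)*sin(2*t) dt = exp(2*t)*sin(2*t)/2 − I. Substituting back brings back I: I = exp(2*t)*sin(2*t)/2 + exp(2*t)*cos(2*t)/2 − I.
Solving for I: (1 + 1)·I equals the remaining terms, so I = (1/2)·(exp(2*t)*sin(2*t)/2 + exp(2*t)*cos(2*t)/2).

exp(2*t)*sin(2*t)/4 + exp(2*t)*cos(2*t)/4 + C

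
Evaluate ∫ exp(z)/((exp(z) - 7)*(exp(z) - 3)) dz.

Let u = e^z, du = e^z dz.
The integral becomes ∫ du/((u-7)(u-3)); decompose into partial fractions.

log(exp(z) - 7)/4 - log(exp(z) - 3)/4 + C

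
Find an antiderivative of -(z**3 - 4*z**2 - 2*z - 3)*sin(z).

Use integration by parts with u = z**3 - 4*z**2 - 2*z - 3, dv = -sin(z) dz, so v = cos(z).
Apply parts 3 times (tabular method): alternate signs, differentiate u down to 0, integrate dv up.

z**3*cos(z) - 3*z**2*sin(z) - 4*z**2*cos(z) + 8*z*sin(z) - 8*z*cos(z) + 8*sin(z) + 5*cos(z) + C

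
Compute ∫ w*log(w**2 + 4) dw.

w**2*log(w**2 + 4)/2 - w**2/2 + 2*log(w**2 + 4) + C

Let u = w**2 + 4, so du = (2*w) dw.
The integral becomes (1/2)·∫ log(u) du; integrate by parts with u′=log(u), dv′=du.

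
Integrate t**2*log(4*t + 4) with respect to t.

Use integration by parts with u = log(4*t + 4), dv = t**2 dt.
Then du = 4/(4*t + 4) dt and v = t**3/3.

t**3*log(4*t + 4)/3 - t**3/9 + t**2/6 - t/3 + log(t + 1)/3 + C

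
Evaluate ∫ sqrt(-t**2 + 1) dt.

t*sqrt(-t**2 + 1)/2 + asin(t)/2 + C

Substitute t = sin(θ), so dt = cos(θ) dθ and the radical becomes sqrt(-t**2 + 1) = cos(θ) by the Pythagorean identity.
Integrate the resulting trig expression in θ, then back-substitute θ = asin(t), sin(θ) = t, cos(θ) = sqrt(-t**2 + 1) (absorbing any constant into C).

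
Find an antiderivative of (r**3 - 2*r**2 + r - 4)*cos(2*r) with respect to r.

r**3*sin(2*r)/2 - r**2*sin(2*r) + 3*r**2*cos(2*r)/4 - r*sin(2*r)/4 - r*cos(2*r) - 3*sin(2*r)/2 - cos(2*r)/8 + C

Use integration by parts with u = r**3 - 2*r**2 + r - 4, dv = cos(2*r) dr, so v = sin(2*r)/2.
Apply parts 3 times (tabular method): alternate signs, differentiate u down to 0, integrate dv up.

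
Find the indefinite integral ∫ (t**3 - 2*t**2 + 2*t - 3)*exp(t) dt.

(t**3 - 5*t**2 + 12*t - 15)*exp(t) + C

Use integration by parts with u = t**3 - 2*t**2 + 2*t - 3, dv = exp(t) dt, so v = exp(t).
Apply parts 3 times (tabular method): alternate signs, differentiate u down to 0, integrate dv up.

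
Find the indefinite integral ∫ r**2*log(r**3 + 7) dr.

r**3*log(r**3 + 7)/3 - r**3/3 + 7*log(r**3 + 7)/3 + C

Let u = r**3 + 7, so du = (3*r**2) dr.
The integral becomes (1/3)·∫ log(u) du; integrate by parts with u′=log(u), dv′=du.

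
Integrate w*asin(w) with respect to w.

w**2*asin(w)/2 + w*sqrt(-w**2 + 1)/4 - asin(w)/4 + C

Use integration by parts with u = arcsin(w), dv = w dw.
Then du = 1/sqrt(-w**2 + 1) dw.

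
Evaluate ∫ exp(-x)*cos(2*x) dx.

2*exp(-x)*sin(2*x)/5 - exp(-x)*cos(2*x)/5 + C

Let I denote the integral. Integrate by parts with u = cos(2*x), dv = exp(-x) dx, so v = -exp(-x): I = -exp(-x)*cos(2*x) − 2·∫ exp(-x)*sin(2*x) dx.
Apply parts again with u = sin(2*x), dv = exp(-x) dx: ∫ exp(-x)*sin(2*x) dx = -exp(-x)*sin(2*x) + 2·I. Substituting back brings back I: I = 2*exp(-x)*sin(2*x) - exp(-x)*cos(2*x) − 4·I.
Solving for I: (1 + 4)·I equals the remaining terms, so I = (1/5)·(2*exp(-x)*sin(2*x) - exp(-x)*cos(2*x)).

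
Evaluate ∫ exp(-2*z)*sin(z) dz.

Let I denote the integral. Integrate by parts with u = sin(z), dv = exp(-2*z) dz, so v = -exp(-2*z)/2: I = -exp(-2*z)*sin(z)/2 + (1/2)·∫ exp(-2*z)*cos(z) dz.
Apply parts again with u = cos(z), dv = exp(-2*z) dz: ∫ exp(-2*z)*cos(z) dz = -exp(-2*z)*cos(z)/2 − (1/2)·I. Substituting back brings back I: I = -exp(-2*z)*sin(z)/2 - exp(-2*z)*cos(z)/4 − (1/4)·I.
Solving for I: (1 + 1/4)·I equals the remaining terms, so I = (4/5)·(-exp(-2*z)*sin(z)/2 - exp(-2*z)*cos(z)/4).

-2*exp(-2*z)*sin(z)/5 - exp(-2*z)*cos(z)/5 + C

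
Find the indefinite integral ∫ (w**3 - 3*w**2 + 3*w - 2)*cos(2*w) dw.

Use integration by parts with u = w**3 - 3*w**2 + 3*w - 2, dv = cos(2*w) dw, so v = sin(2*w)/2.
Apply parts 3 times (tabular method): alternate signs, differentiate u down to 0, integrate dv up.

w**3*sin(2*w)/2 - 3*w**2*sin(2*w)/2 + 3*w**2*cos(2*w)/4 + 3*w*sin(2*w)/4 - 3*w*cos(2*w)/2 - sin(2*w)/4 + 3*cos(2*w)/8 + C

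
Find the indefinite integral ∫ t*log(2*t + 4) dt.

Use integration by parts with u = log(2*t + 4), dv = t dt.
Then du = 2/(2*t + 4) dt and v = t**2/2.

t**2*log(2*t + 4)/2 - t**2/4 + t - 2*log(t + 2) + C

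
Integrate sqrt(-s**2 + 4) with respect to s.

Substitute s = 2·sin(θ), so ds = 2·cos(θ) dθ and the radical becomes sqrt(-s**2 + 4) = 2·cos(θ) by the Pythagorean identity.
Integrate the resulting trig expression in θ, then back-substitute θ = asin(s/2), sin(θ) = s/2, cos(θ) = sqrt(-s**2 + 4)/2 (absorbing any constant into C).

s*sqrt(-s**2 + 4)/2 + 2*asin(s/2) + C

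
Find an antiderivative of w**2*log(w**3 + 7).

Let u = w**3 + 7, so du = (3*w**2) dw.
The integral becomes (1/3)·∫ log(u) du; integrate by parts with u′=log(u), dv′=du.

w**3*log(w**3 + 7)/3 - w**3/3 + 7*log(w**3 + 7)/3 + C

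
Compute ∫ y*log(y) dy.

y**2*log(y)/2 - y**2/4 + C

Use integration by parts with u = log(y), dv = y dy.
Then du = 1/y dy and v = y**2/2.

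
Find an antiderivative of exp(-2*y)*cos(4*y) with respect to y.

Let I denote the integral. Integrate by parts with u = cos(4*y), dv = exp(-2*y) dy, so v = -exp(-2*y)/2: I = -exp(-2*y)*cos(4*y)/2 − 2·∫ exp(-2*y)*sin(4*y) dy.
Apply parts again with u = sin(4*y), dv = exp(-2*y) dy: ∫ exp(-2*y)*sin(4*y) dy = -exp(-2*y)*sin(4*y)/2 + 2·I. Substituting back brings back I: I = exp(-2*y)*sin(4*y) - exp(-2*y)*cos(4*y)/2 − 4·I.
Solving for I: (1 + 4)·I equals the remaining terms, so I = (1/5)·(exp(-2*y)*sin(4*y) - exp(-2*y)*cos(4*y)/2).

exp(-2*y)*sin(4*y)/5 - exp(-2*y)*cos(4*y)/10 + C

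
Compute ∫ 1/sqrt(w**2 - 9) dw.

log(w + sqrt(w**2 - 9)) + C

Substitute w = 3·sec(θ), so dw = 3·sec(θ)*tan(θ) dθ and the radical becomes sqrt(w**2 - 9) = 3·tan(θ) by the Pythagorean identity.
Integrate the resulting trig expression in θ, then back-substitute sec(θ) = w/3, tan(θ) = sqrt(w**2 - 9)/3 (absorbing any constant into C).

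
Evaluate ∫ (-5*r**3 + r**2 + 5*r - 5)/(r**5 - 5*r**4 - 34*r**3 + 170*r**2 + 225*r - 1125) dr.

121*log(r - 5)/320 - 29*log(r - 3)/48 - 31*log(r + 3)/192 + 31*log(r + 5)/80 + 29/(8*r - 40) + C

Factor the denominator: (r - 5)**2*(r - 3)*(r + 3)*(r + 5).
Partial-fraction decomposition: 31/(80*(r + 5)) - 31/(192*(r + 3)) - 29/(48*(r - 3)) + 121/(320*(r - 5)) - 29/(8*(r - 5)**2).
Integrate each term; A/(r−a) gives A·log|r−a|; A/(r−a)² gives −A/(r−a).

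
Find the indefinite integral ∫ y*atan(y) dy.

Use integration by parts with u = arctan(y), dv = y dy.
Then du = 1/(y**2 + 1) dy.

y**2*atan(y)/2 - y/2 + atan(y)/2 + C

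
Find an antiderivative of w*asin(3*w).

Use integration by parts with u = arcsin(3*w), dv = w dw.
Then du = 3/sqrt(-9*w**2 + 1) dw.

w**2*asin(3*w)/2 + w*sqrt(-9*w**2 + 1)/12 - asin(3*w)/36 + C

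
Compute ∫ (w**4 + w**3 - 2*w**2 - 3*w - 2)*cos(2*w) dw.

w**4*sin(2*w)/2 + w**3*sin(2*w)/2 + w**3*cos(2*w) - 5*w**2*sin(2*w)/2 + 3*w**2*cos(2*w)/4 - 9*w*sin(2*w)/4 - 5*w*cos(2*w)/2 + sin(2*w)/4 - 9*cos(2*w)/8 + C

Use integration by parts with u = w**4 + w**3 - 2*w**2 - 3*w - 2, dv = cos(2*w) dw, so v = sin(2*w)/2.
Apply parts 4 times (tabular method): alternate signs, differentiate u down to 0, integrate dv up.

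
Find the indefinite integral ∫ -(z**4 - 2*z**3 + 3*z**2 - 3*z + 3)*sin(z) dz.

Use integration by parts with u = z**4 - 2*z**3 + 3*z**2 - 3*z + 3, dv = -sin(z) dz, so v = cos(z).
Apply parts 4 times (tabular method): alternate signs, differentiate u down to 0, integrate dv up.

z**4*cos(z) - 4*z**3*sin(z) - 2*z**3*cos(z) + 6*z**2*sin(z) - 9*z**2*cos(z) + 18*z*sin(z) + 9*z*cos(z) - 9*sin(z) + 21*cos(z) + C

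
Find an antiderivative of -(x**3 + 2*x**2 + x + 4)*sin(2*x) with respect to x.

x**3*cos(2*x)/2 - 3*x**2*sin(2*x)/4 + x**2*cos(2*x) - x*sin(2*x) - x*cos(2*x)/4 + sin(2*x)/8 + 3*cos(2*x)/2 + C

Use integration by parts with u = x**3 + 2*x**2 + x + 4, dv = -sin(2*x) dx, so v = cos(2*x)/2.
Apply parts 3 times (tabular method): alternate signs, differentiate u down to 0, integrate dv up.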